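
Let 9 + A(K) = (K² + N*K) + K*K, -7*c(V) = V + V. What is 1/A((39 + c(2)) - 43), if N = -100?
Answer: 49/24007 ≈ 0.0020411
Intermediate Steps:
c(V) = -2*V/7 (c(V) = -(V + V)/7 = -2*V/7)
A(K) = -9 - 100*K + 2*K² (A(K) = -9 + ((K² - 100*K) + K*K) = -9 + ((K² - 100*K) + K²) = -9 + (-100*K + 2*K²) = -9 - 100*K + 2*K²)
1/A((39 + c(2)) - 43) = 1/(-9 - 100*((39 - 2/7*2) - 43) + 2*((39 - 2/7*2) - 43)²) = 1/(-9 - 100*((39 - 4/7) - 43) + 2*((39 - 4/7) - 43)²) = 1/(-9 - 100*(269/7 - 43) + 2*(269/7 - 43)²) = 1/(-9 - 100*(-32/7) + 2*(-32/7)²) = 1/(-9 + 3200/7 + 2*(1024/49)) = 1/(-9 + 3200/7 + 2048/49) = 1/(24007/49) = 49/24007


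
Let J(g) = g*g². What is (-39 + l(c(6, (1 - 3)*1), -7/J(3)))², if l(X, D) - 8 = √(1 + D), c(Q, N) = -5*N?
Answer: 25967/27 - 124*√15/9 ≈ 908.38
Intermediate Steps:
J(g) = g³
l(X, D) = 8 + √(1 + D)
(-39 + l(c(6, (1 - 3)*1), -7/J(3)))² = (-39 + (8 + √(1 - 7/(3³))))² = (-39 + (8 + √(1 - 7/27)))² = (-39 + (8 + √(20/27)))² = (-39 + (8 + 2*√15/9))² = (-31 + 2*√15/9)²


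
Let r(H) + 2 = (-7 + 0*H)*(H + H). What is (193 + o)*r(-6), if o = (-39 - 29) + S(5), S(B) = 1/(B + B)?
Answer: 51291/5 ≈ 10258.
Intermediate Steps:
S(B) = 1/(2*B)
r(H) = -2 - 14*H (r(H) = -2 + (-7 + 0*H)*(H + H) = -2 + (-7 + 0)*(2*H) = -2 - 14*H)
o = -679/10 (o = (-39 - 29) + (½)/5 = -68 + (½)*(⅕) = -68 + ⅒ = -679/10 ≈ -67.900)
(193 + o)*r(-6) = (193 - 679/10)*(-2 - 14*(-6)) = 1251*(-2 + 84)/10 = (1251/10)*82 = 51291/5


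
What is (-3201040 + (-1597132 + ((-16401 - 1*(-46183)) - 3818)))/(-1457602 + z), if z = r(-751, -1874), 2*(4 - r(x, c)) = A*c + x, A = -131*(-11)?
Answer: 454496/10191 ≈ 44.598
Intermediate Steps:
A = 1441
r(x, c) = 4 - 1441*c/2 - x/2 (r(x, c) = 4 - (1441*c + x)/2 = 4 - (x + 1441*c)/2 = 4 + (-1441*c/2 - x/2) = 4 - 1441*c/2 - x/2)
z = 2701193/2 (z = 4 - 1441/2*(-1874) - ½*(-751) = 4 + 1350217 + 751/2 = 2701193/2 ≈ 1.3506e+6)
(-3201040 + (-1597132 + ((-16401 - 1*(-46183)) - 3818)))/(-1457602 + z) = (-3201040 + (-1597132 + ((-16401 - 1*(-46183)) - 3818)))/(-1457602 + 2701193/2) = (-3201040 + (-1597132 + ((-16401 + 46183) - 3818)))/(-214011/2) = (-3201040 + (-1597132 + (29782 - 3818)))*(-2/214011) = (-3201040 + (-1597132 + 25964))*(-2/214011) = (-3201040 - 1571168)*(-2/214011) = -4772208*(-2/214011) = 454496/10191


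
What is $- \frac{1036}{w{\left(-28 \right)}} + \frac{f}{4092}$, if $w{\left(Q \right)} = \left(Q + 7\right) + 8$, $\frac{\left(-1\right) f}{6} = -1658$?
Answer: $\frac{364053}{4433} \approx 82.123$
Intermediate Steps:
$f = 9948$ ($f = \left(-6\right) \left(-1658\right) = 9948$)
$w{\left(Q \right)} = 15 + Q$ ($w{\left(Q \right)} = \left(7 + Q\right) + 8 = 15 + Q$)
$- \frac{1036}{w{\left(-28 \right)}} + \frac{f}{4092} = - \frac{1036}{15 - 28} + \frac{9948}{4092} = - \frac{1036}{-13} + 9948 \cdot \frac{1}{4092} = \left(-1036\right) \left(- \frac{1}{13}\right) + \frac{829}{341} = \frac{1036}{13} + \frac{829}{341} = \frac{364053}{4433}$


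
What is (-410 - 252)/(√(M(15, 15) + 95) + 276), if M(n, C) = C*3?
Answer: -45678/19009 + 331*√35/19009 ≈ -2.2999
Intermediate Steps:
M(n, C) = 3*C
(-410 - 252)/(√(M(15, 15) + 95) + 276) = (-410 - 252)/(√(3*15 + 95) + 276) = -662/(√(45 + 95) + 276) = -662/(√140 + 276) = -662/(2*√35 + 276) = -662/(276 + 2*√35)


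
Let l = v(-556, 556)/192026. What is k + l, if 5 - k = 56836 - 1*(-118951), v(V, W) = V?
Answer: -16877357444/96013 ≈ -1.7578e+5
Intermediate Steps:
l = -278/96013 (l = -556/192026 = -556*1/192026 = -278/96013 ≈ -0.0028954)
k = -175782 (k = 5 - (56836 - 1*(-118951)) = 5 - (56836 + 118951) = 5 - 1*175787 = 5 - 175787 = -175782)
k + l = -175782 - 278/96013 = -16877357444/96013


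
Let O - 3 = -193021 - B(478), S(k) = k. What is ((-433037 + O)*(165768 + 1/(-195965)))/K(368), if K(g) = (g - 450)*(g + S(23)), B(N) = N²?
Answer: 233272818260539/52798570 ≈ 4.4182e+6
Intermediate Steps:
O = -421502 (O = 3 + (-193021 - 1*478²) = 3 + (-193021 - 1*228484) = 3 + (-193021 - 228484) = 3 - 421505 = -421502)
K(g) = (-450 + g)*(23 + g) (K(g) = (g - 450)*(g + 23) = (-450 + g)*(23 + g))
((-433037 + O)*(165768 + 1/(-195965)))/K(368) = ((-433037 - 421502)*(165768 + 1/(-195965)))/(-10350 + 368² - 427*368) = (-854539*(165768 - 1/195965))/(-10350 + 135424 - 157136) = -854539*32484726119/195965/(-32062) = -3965637910429163/27995*(-1/32062) = 233272818260539/52798570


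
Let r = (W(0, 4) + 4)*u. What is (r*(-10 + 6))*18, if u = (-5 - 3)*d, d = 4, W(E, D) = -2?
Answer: 4608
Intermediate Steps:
u = -32 (u = (-5 - 3)*4 = -8*4 = -32)
r = -64 (r = (-2 + 4)*(-32) = 2*(-32) = -64)
(r*(-10 + 6))*18 = -64*(-10 + 6)*18 = -64*(-4)*18 = 256*18 = 4608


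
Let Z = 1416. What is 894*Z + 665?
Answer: 1266569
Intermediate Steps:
894*Z + 665 = 894*1416 + 665 = 1265904 + 665 = 1266569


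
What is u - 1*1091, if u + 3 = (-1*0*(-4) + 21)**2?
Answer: -653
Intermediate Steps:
u = 438 (u = -3 + (-1*0*(-4) + 21)**2 = -3 + (0*(-4) + 21)**2 = -3 + (0 + 21)**2 = -3 + 21**2 = -3 + 441 = 438)
u - 1*1091 = 438 - 1*1091 = 438 - 1091 = -653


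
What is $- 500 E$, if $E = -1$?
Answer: $500$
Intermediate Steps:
$- 500 E = \left(-500\right) \left(-1\right) = 500$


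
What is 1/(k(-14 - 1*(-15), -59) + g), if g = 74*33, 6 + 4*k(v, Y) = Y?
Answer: 4/9703 ≈ 0.00041224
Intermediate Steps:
k(v, Y) = -3/2 + Y/4
g = 2442
1/(k(-14 - 1*(-15), -59) + g) = 1/((-3/2 + (1/4)*(-59)) + 2442) = 1/((-3/2 - 59/4) + 2442) = 1/(-65/4 + 2442) = 1/(9703/4) = 4/9703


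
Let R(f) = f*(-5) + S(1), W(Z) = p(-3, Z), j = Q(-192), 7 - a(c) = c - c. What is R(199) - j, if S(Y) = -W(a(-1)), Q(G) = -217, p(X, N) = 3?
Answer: -781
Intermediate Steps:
a(c) = 7 (a(c) = 7 - (c - c) = 7 - 1*0 = 7 + 0 = 7)
j = -217
W(Z) = 3
S(Y) = -3 (S(Y) = -1*3 = -3)
R(f) = -3 - 5*f (R(f) = f*(-5) - 3 = -5*f - 3 = -3 - 5*f)
R(199) - j = (-3 - 5*199) - 1*(-217) = (-3 - 995) + 217 = -998 + 217 = -781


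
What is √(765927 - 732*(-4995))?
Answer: 3*√491363 ≈ 2102.9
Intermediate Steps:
√(765927 - 732*(-4995)) = √(765927 + 3656340) = √4422267 = 3*√491363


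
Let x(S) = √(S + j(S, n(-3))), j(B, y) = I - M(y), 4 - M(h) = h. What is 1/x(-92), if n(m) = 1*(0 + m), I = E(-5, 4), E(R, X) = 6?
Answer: -I*√93/93 ≈ -0.1037*I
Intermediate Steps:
M(h) = 4 - h
I = 6
n(m) = m (n(m) = 1*m = m)
j(B, y) = 2 + y (j(B, y) = 6 - (4 - y) = 6 + (-4 + y) = 2 + y)
x(S) = √(-1 + S) (x(S) = √(S + (2 - 3)) = √(S - 1) = √(-1 + S))
1/x(-92) = 1/(√(-1 - 92)) = 1/(√(-93)) = 1/(I*√93) = -I*√93/93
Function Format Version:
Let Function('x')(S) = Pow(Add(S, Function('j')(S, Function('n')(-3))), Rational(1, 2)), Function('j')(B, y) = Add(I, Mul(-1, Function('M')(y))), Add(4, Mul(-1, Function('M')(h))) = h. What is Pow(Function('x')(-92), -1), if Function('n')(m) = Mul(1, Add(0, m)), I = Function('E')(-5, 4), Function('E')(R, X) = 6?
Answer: Mul(Rational(-1, 93), I, Pow(93, Rational(1, 2))) ≈ Mul(-0.10370, I)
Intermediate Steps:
Function('M')(h) = Add(4, Mul(-1, h))
I = 6
Function('n')(m) = m (Function('n')(m) = Mul(1, m) = m)
Function('j')(B, y) = Add(2, y) (Function('j')(B, y) = Add(6, Mul(-1, Add(4, Mul(-1, y)))) = Add(6, Add(-4, y)) = Add(2, y))
Function('x')(S) = Pow(Add(-1, S), Rational(1, 2)) (Function('x')(S) = Pow(Add(S, Add(2, -3)), Rational(1, 2)) = Pow(Add(S, -1), Rational(1, 2)) = Pow(Add(-1, S), Rational(1, 2)))
Pow(Function('x')(-92), -1) = Pow(Pow(Add(-1, -92), Rational(1, 2)), -1) = Pow(Pow(-93, Rational(1, 2)), -1) = Pow(Mul(I, Pow(93, Rational(1, 2))), -1) = Mul(Rational(-1, 93), I, Pow(93, Rational(1, 2)))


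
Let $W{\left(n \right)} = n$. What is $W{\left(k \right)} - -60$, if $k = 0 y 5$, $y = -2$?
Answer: $60$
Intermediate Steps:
$k = 0$ ($k = 0 \left(-2\right) 5 = 0 \cdot 5 = 0$)
$W{\left(k \right)} - -60 = 0 - -60 = 0 + 60 = 60$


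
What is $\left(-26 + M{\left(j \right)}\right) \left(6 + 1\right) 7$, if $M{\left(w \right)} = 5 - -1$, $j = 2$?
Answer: $-980$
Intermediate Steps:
$M{\left(w \right)} = 6$ ($M{\left(w \right)} = 5 + 1 = 6$)
$\left(-26 + M{\left(j \right)}\right) \left(6 + 1\right) 7 = \left(-26 + 6\right) \left(6 + 1\right) 7 = - 20 \cdot 7 \cdot 7 = \left(-20\right) 49 = -980$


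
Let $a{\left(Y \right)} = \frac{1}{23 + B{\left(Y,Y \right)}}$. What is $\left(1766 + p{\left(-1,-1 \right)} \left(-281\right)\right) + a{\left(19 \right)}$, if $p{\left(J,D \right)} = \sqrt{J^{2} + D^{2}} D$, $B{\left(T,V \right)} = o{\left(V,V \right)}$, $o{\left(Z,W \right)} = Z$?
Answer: $\frac{74173}{42} + 281 \sqrt{2} \approx 2163.4$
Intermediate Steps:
$B{\left(T,V \right)} = V$
$a{\left(Y \right)} = \frac{1}{23 + Y}$
$p{\left(J,D \right)} = D \sqrt{D^{2} + J^{2}}$ ($p{\left(J,D \right)} = \sqrt{D^{2} + J^{2}} D = D \sqrt{D^{2} + J^{2}}$)
$\left(1766 + p{\left(-1,-1 \right)} \left(-281\right)\right) + a{\left(19 \right)} = \left(1766 + - \sqrt{\left(-1\right)^{2} + \left(-1\right)^{2}} \left(-281\right)\right) + \frac{1}{23 + 19} = \left(1766 + - \sqrt{1 + 1} \left(-281\right)\right) + \frac{1}{42} = \left(1766 + - \sqrt{2} \left(-281\right)\right) + \frac{1}{42} = \left(1766 + 281 \sqrt{2}\right) + \frac{1}{42} = \frac{74173}{42} + 281 \sqrt{2}$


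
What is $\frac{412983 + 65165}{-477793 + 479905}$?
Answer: $\frac{10867}{48} \approx 226.4$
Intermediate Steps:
$\frac{412983 + 65165}{-477793 + 479905} = \frac{478148}{2112} = 478148 \cdot \frac{1}{2112} = \frac{10867}{48}$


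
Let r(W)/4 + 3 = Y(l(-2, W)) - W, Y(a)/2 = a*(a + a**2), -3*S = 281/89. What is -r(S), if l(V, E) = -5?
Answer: 215680/267 ≈ 807.79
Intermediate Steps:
S = -281/267 (S = -281/(3*89) = -1/3*281/89 = -281/267 ≈ -1.0524)
Y(a) = 2*a*(a + a**2) (Y(a) = 2*(a*(a + a**2)) = 2*a*(a + a**2))
r(W) = -812 - 4*W (r(W) = -12 + 4*(2*(-5)**2*(1 - 5) - W) = -12 + 4*(2*25*(-4) - W) = -12 + 4*(-200 - W) = -12 + (-800 - 4*W) = -812 - 4*W)
-r(S) = -(-812 - 4*(-281/267)) = -(-812 + 1124/267) = -1*(-215680/267) = 215680/267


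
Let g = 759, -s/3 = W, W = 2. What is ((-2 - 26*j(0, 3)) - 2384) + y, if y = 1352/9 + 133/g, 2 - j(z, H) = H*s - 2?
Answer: -6392911/2277 ≈ -2807.6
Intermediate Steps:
s = -6 (s = -3*2 = -6)
j(z, H) = 4 + 6*H (j(z, H) = 2 - (H*(-6) - 2) = 2 - (-6*H - 2) = 2 - (-2 - 6*H) = 2 + (2 + 6*H) = 4 + 6*H)
y = 342455/2277 (y = 1352/9 + 133/759 = 342455/2277 ≈ 150.40)
((-2 - 26*j(0, 3)) - 2384) + y = ((-2 - 26*(4 + 6*3)) - 2384) + 342455/2277 = ((-2 - 26*(4 + 18)) - 2384) + 342455/2277 = ((-2 - 26*22) - 2384) + 342455/2277 = ((-2 - 572) - 2384) + 342455/2277 = (-574 - 2384) + 342455/2277 = -2958 + 342455/2277 = -6392911/2277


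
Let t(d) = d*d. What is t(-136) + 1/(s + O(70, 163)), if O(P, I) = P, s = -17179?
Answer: 316448063/17109 ≈ 18496.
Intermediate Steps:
t(d) = d²
t(-136) + 1/(s + O(70, 163)) = (-136)² + 1/(-17179 + 70) = 18496 + 1/(-17109) = 18496 - 1/17109 = 316448063/17109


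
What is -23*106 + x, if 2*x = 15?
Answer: -4861/2 ≈ -2430.5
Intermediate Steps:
x = 15/2 (x = (½)*15 = 15/2 ≈ 7.5000)
-23*106 + x = -23*106 + 15/2 = -2438 + 15/2 = -4861/2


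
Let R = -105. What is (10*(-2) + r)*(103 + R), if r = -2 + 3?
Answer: 38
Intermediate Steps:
r = 1
(10*(-2) + r)*(103 + R) = (10*(-2) + 1)*(103 - 105) = (-20 + 1)*(-2) = -19*(-2) = 38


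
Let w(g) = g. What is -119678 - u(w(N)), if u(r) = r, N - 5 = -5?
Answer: -119678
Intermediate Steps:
N = 0 (N = 5 - 5 = 0)
-119678 - u(w(N)) = -119678 - 1*0 = -119678 + 0 = -119678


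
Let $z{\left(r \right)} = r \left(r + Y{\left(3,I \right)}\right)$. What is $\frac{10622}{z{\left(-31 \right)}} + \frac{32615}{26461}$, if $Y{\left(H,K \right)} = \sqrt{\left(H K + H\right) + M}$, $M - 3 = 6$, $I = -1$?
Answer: $\frac{154689281}{11484074} \approx 13.47$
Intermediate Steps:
$M = 9$ ($M = 3 + 6 = 9$)
$Y{\left(H,K \right)} = \sqrt{9 + H + H K}$ ($Y{\left(H,K \right)} = \sqrt{\left(H K + H\right) + 9} = \sqrt{\left(H + H K\right) + 9} = \sqrt{9 + H + H K}$)
$z{\left(r \right)} = r \left(3 + r\right)$ ($z{\left(r \right)} = r \left(r + \sqrt{9 + 3 + 3 \left(-1\right)}\right) = r \left(r + \sqrt{9 + 3 - 3}\right) = r \left(r + \sqrt{9}\right) = r \left(r + 3\right) = r \left(3 + r\right)$)
$\frac{10622}{z{\left(-31 \right)}} + \frac{32615}{26461} = \frac{10622}{\left(-31\right) \left(3 - 31\right)} + \frac{32615}{26461} = \frac{10622}{\left(-31\right) \left(-28\right)} + 32615 \cdot \frac{1}{26461} = \frac{10622}{868} + \frac{32615}{26461} = 10622 \cdot \frac{1}{868} + \frac{32615}{26461} = \frac{5311}{434} + \frac{32615}{26461} = \frac{154689281}{11484074}$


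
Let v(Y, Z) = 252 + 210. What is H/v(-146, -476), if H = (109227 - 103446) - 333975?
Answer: -54699/77 ≈ -710.38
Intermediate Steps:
v(Y, Z) = 462
H = -328194 (H = 5781 - 333975 = -328194)
H/v(-146, -476) = -328194/462 = -328194*1/462 = -54699/77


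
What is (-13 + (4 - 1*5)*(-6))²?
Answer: 49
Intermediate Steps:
(-13 + (4 - 1*5)*(-6))² = (-13 + (4 - 5)*(-6))² = (-13 - 1*(-6))² = (-13 + 6)² = (-7)² = 49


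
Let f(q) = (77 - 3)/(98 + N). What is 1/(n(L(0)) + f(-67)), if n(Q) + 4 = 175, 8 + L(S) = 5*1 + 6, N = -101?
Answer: 3/439 ≈ 0.0068337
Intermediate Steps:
L(S) = 3 (L(S) = -8 + (5*1 + 6) = -8 + (5 + 6) = -8 + 11 = 3)
n(Q) = 171 (n(Q) = -4 + 175 = 171)
f(q) = -74/3 (f(q) = (77 - 3)/(98 - 101) = 74/(-3) = 74*(-⅓) = -74/3)
1/(n(L(0)) + f(-67)) = 1/(171 - 74/3) = 1/(439/3) = 3/439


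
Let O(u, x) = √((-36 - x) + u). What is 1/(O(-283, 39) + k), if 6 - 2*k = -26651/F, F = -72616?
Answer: 70637840/9177613937 - 25080064*I*√358/9177613937 ≈ 0.0076968 - 0.051706*I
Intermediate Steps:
O(u, x) = √(-36 + u - x)
k = 14105/5008 (k = 3 - (-26651)/(2*(-72616)) = 3 - (-26651)*(-1)/(2*72616) = 3 - ½*919/2504 = 3 - 919/5008 = 14105/5008 ≈ 2.8165)
1/(O(-283, 39) + k) = 1/(√(-36 - 283 - 1*39) + 14105/5008) = 1/(√(-36 - 283 - 39) + 14105/5008) = 1/(√(-358) + 14105/5008) = 1/(I*√358 + 14105/5008) = 1/(14105/5008 + I*√358)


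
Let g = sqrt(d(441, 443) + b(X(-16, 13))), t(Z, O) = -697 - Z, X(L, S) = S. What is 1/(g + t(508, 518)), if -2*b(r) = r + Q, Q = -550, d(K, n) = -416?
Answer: -482/580869 - I*sqrt(590)/2904345 ≈ -0.00082979 - 8.3633e-6*I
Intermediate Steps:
b(r) = 275 - r/2 (b(r) = -(r - 550)/2 = -(-550 + r)/2 = 275 - r/2)
g = I*sqrt(590)/2 (g = sqrt(-416 + (275 - 1/2*13)) = sqrt(-416 + (275 - 13/2)) = sqrt(-416 + 537/2) = sqrt(-295/2) = I*sqrt(590)/2 ≈ 12.145*I)
1/(g + t(508, 518)) = 1/(I*sqrt(590)/2 + (-697 - 1*508)) = 1/(I*sqrt(590)/2 + (-697 - 508)) = 1/(I*sqrt(590)/2 - 1205) = 1/(-1205 + I*sqrt(590)/2)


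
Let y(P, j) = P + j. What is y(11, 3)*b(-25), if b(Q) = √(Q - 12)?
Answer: 14*I*√37 ≈ 85.159*I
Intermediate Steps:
b(Q) = √(-12 + Q)
y(11, 3)*b(-25) = (11 + 3)*√(-12 - 25) = 14*√(-37) = 14*(I*√37) = 14*I*√37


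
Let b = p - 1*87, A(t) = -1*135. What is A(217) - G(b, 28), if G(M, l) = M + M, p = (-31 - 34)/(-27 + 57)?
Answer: 130/3 ≈ 43.333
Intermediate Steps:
A(t) = -135
p = -13/6 (p = -65/30 = -65*1/30 = -13/6 ≈ -2.1667)
b = -535/6 (b = -13/6 - 1*87 = -13/6 - 87 = -535/6 ≈ -89.167)
G(M, l) = 2*M
A(217) - G(b, 28) = -135 - 2*(-535)/6 = -135 - 1*(-535/3) = -135 + 535/3 = 130/3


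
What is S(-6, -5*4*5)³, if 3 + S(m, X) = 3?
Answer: 0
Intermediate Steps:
S(m, X) = 0 (S(m, X) = -3 + 3 = 0)
S(-6, -5*4*5)³ = 0³ = 0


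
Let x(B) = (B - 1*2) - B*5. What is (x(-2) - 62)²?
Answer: 3136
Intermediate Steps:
x(B) = -2 - 4*B (x(B) = (B - 2) - 5*B = (-2 + B) - 5*B = -2 - 4*B)
(x(-2) - 62)² = ((-2 - 4*(-2)) - 62)² = ((-2 + 8) - 62)² = (6 - 62)² = (-56)² = 3136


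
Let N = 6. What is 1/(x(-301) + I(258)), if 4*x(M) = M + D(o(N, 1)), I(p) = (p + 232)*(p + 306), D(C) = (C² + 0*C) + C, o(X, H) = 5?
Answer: 4/1105169 ≈ 3.6194e-6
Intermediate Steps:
D(C) = C + C² (D(C) = (C² + 0) + C = C² + C = C + C²)
I(p) = (232 + p)*(306 + p)
x(M) = 15/2 + M/4 (x(M) = (M + 5*(1 + 5))/4 = (M + 5*6)/4 = (M + 30)/4 = (30 + M)/4 = 15/2 + M/4)
1/(x(-301) + I(258)) = 1/((15/2 + (¼)*(-301)) + (70992 + 258² + 538*258)) = 1/((15/2 - 301/4) + (70992 + 66564 + 138804)) = 1/(-271/4 + 276360) = 1/(1105169/4) = 4/1105169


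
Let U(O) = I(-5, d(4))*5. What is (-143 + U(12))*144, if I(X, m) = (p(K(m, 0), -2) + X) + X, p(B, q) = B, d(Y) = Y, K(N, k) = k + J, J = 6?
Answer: -23472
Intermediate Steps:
K(N, k) = 6 + k (K(N, k) = k + 6 = 6 + k)
I(X, m) = 6 + 2*X (I(X, m) = ((6 + 0) + X) + X = (6 + X) + X = 6 + 2*X)
U(O) = -20 (U(O) = (6 + 2*(-5))*5 = (6 - 10)*5 = -4*5 = -20)
(-143 + U(12))*144 = (-143 - 20)*144 = -163*144 = -23472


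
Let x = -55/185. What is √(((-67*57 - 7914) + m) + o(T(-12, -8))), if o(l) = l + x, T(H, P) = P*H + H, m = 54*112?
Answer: 4*I*√479261/37 ≈ 74.842*I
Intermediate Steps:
m = 6048
T(H, P) = H + H*P (T(H, P) = H*P + H = H + H*P)
x = -11/37 (x = -55*1/185 = -11/37 ≈ -0.29730)
o(l) = -11/37 + l (o(l) = l - 11/37 = -11/37 + l)
√(((-67*57 - 7914) + m) + o(T(-12, -8))) = √(((-67*57 - 7914) + 6048) + (-11/37 - 12*(1 - 8))) = √(((-3819 - 7914) + 6048) + (-11/37 - 12*(-7))) = √((-11733 + 6048) + (-11/37 + 84)) = √(-5685 + 3097/37) = √(-207248/37) = 4*I*√479261/37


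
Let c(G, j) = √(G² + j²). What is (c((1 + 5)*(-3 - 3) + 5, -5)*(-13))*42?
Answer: -546*√986 ≈ -17145.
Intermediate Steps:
(c((1 + 5)*(-3 - 3) + 5, -5)*(-13))*42 = (√(((1 + 5)*(-3 - 3) + 5)² + (-5)²)*(-13))*42 = (√((6*(-6) + 5)² + 25)*(-13))*42 = (√((-36 + 5)² + 25)*(-13))*42 = (√((-31)² + 25)*(-13))*42 = (√(961 + 25)*(-13))*42 = (√986*(-13))*42 = -13*√986*42 = -546*√986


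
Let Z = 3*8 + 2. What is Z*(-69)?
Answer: -1794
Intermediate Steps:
Z = 26 (Z = 24 + 2 = 26)
Z*(-69) = 26*(-69) = -1794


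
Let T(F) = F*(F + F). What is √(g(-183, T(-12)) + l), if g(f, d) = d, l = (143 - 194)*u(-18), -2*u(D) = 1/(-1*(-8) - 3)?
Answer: √29310/10 ≈ 17.120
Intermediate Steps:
u(D) = -⅒ (u(D) = -1/(2*(-1*(-8) - 3)) = -1/(2*(8 - 3)) = -½/5 = -½*⅕ = -⅒)
l = 51/10 (l = (143 - 194)*(-⅒) = -51*(-⅒) = 51/10 ≈ 5.1000)
T(F) = 2*F² (T(F) = F*(2*F) = 2*F²)
√(g(-183, T(-12)) + l) = √(2*(-12)² + 51/10) = √(2*144 + 51/10) = √(288 + 51/10) = √(2931/10) = √29310/10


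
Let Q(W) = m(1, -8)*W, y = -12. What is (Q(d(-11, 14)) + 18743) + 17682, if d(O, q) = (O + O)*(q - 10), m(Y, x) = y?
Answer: 37481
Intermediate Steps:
m(Y, x) = -12
d(O, q) = 2*O*(-10 + q) (d(O, q) = (2*O)*(-10 + q) = 2*O*(-10 + q))
Q(W) = -12*W
(Q(d(-11, 14)) + 18743) + 17682 = (-24*(-11)*(-10 + 14) + 18743) + 17682 = (-24*(-11)*4 + 18743) + 17682 = (-12*(-88) + 18743) + 17682 = (1056 + 18743) + 17682 = 19799 + 17682 = 37481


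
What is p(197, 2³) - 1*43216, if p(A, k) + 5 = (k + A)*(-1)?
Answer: -43426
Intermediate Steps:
p(A, k) = -5 - A - k (p(A, k) = -5 + (k + A)*(-1) = -5 + (A + k)*(-1) = -5 + (-A - k) = -5 - A - k)
p(197, 2³) - 1*43216 = (-5 - 1*197 - 1*2³) - 1*43216 = (-5 - 197 - 1*8) - 43216 = (-5 - 197 - 8) - 43216 = -210 - 43216 = -43426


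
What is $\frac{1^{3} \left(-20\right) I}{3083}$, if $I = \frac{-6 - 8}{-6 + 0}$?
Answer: $- \frac{140}{9249} \approx -0.015137$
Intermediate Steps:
$I = \frac{7}{3}$ ($I = - \frac{14}{-6} = \left(-14\right) \left(- \frac{1}{6}\right) = \frac{7}{3} \approx 2.3333$)
$\frac{1^{3} \left(-20\right) I}{3083} = \frac{1^{3} \left(-20\right) \frac{7}{3}}{3083} = 1 \left(-20\right) \frac{7}{3} \cdot \frac{1}{3083} = \left(-20\right) \frac{7}{3} \cdot \frac{1}{3083} = \left(- \frac{140}{3}\right) \frac{1}{3083} = - \frac{140}{9249}$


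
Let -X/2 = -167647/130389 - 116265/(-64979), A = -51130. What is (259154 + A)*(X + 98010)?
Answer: 172740172043943831184/8472546831 ≈ 2.0388e+10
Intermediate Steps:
X = -8532285344/8472546831 (X = -2*(-167647/130389 - 116265/(-64979)) = -2*(-167647*1/130389 - 116265*(-1/64979)) = -2*(-167647/130389 + 116265/64979) = -2*4266142672/8472546831 = -8532285344/8472546831 ≈ -1.0071)
(259154 + A)*(X + 98010) = (259154 - 51130)*(-8532285344/8472546831 + 98010) = 208024*(830385782620966/8472546831) = 172740172043943831184/8472546831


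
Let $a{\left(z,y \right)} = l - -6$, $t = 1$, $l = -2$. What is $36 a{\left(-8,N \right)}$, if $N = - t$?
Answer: $144$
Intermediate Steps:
$N = -1$ ($N = \left(-1\right) 1 = -1$)
$a{\left(z,y \right)} = 4$ ($a{\left(z,y \right)} = -2 - -6 = -2 + 6 = 4$)
$36 a{\left(-8,N \right)} = 36 \cdot 4 = 144$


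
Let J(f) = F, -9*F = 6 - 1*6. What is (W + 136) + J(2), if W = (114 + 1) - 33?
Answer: 218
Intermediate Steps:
F = 0 (F = -(6 - 1*6)/9 = -(6 - 6)/9 = -⅑*0 = 0)
J(f) = 0
W = 82 (W = 115 - 33 = 82)
(W + 136) + J(2) = (82 + 136) + 0 = 218 + 0 = 218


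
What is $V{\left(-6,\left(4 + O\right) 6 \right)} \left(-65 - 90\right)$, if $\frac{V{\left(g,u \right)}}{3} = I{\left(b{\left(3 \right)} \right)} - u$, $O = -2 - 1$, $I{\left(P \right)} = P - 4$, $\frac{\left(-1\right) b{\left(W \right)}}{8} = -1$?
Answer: $930$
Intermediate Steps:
$b{\left(W \right)} = 8$ ($b{\left(W \right)} = \left(-8\right) \left(-1\right) = 8$)
$I{\left(P \right)} = -4 + P$ ($I{\left(P \right)} = P - 4 = -4 + P$)
$O = -3$
$V{\left(g,u \right)} = 12 - 3 u$ ($V{\left(g,u \right)} = 3 \left(\left(-4 + 8\right) - u\right) = 3 \left(4 - u\right) = 12 - 3 u$)
$V{\left(-6,\left(4 + O\right) 6 \right)} \left(-65 - 90\right) = \left(12 - 3 \left(4 - 3\right) 6\right) \left(-65 - 90\right) = \left(12 - 3 \cdot 1 \cdot 6\right) \left(-155\right) = \left(12 - 18\right) \left(-155\right) = \left(-6\right) \left(-155\right) = 930$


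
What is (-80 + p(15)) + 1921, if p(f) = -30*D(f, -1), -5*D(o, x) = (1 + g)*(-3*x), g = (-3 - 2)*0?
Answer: 1859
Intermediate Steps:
g = 0 (g = -5*0 = 0)
D(o, x) = 3*x/5 (D(o, x) = -(1 + 0)*(-3*x)/5 = -(-3*x)/5 = -(-3)*x/5 = 3*x/5)
p(f) = 18 (p(f) = -18*(-1) = -30*(-⅗) = 18)
(-80 + p(15)) + 1921 = (-80 + 18) + 1921 = -62 + 1921 = 1859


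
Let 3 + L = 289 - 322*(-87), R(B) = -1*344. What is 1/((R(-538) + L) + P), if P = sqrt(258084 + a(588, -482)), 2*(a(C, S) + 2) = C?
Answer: 6989/195319890 - sqrt(64594)/390639780 ≈ 3.5132e-5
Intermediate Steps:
a(C, S) = -2 + C/2
R(B) = -344
L = 28300 (L = -3 + (289 - 322*(-87)) = -3 + (289 + 28014) = -3 + 28303 = 28300)
P = 2*sqrt(64594) (P = sqrt(258084 + (-2 + (1/2)*588)) = sqrt(258084 + (-2 + 294)) = sqrt(258084 + 292) = sqrt(258376) = 2*sqrt(64594) ≈ 508.31)
1/((R(-538) + L) + P) = 1/((-344 + 28300) + 2*sqrt(64594)) = 1/(27956 + 2*sqrt(64594))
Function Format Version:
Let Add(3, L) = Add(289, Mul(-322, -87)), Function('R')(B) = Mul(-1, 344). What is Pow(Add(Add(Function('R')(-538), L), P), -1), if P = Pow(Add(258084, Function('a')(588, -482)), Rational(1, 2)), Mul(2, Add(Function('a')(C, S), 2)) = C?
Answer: Add(Rational(6989, 195319890), Mul(Rational(-1, 390639780), Pow(64594, Rational(1, 2)))) ≈ 3.5132e-5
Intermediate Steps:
Function('a')(C, S) = Add(-2, Mul(Rational(1, 2), C))
Function('R')(B) = -344
L = 28300 (L = Add(-3, Add(289, Mul(-322, -87))) = Add(-3, Add(289, 28014)) = Add(-3, 28303) = 28300)
P = Mul(2, Pow(64594, Rational(1, 2))) (P = Pow(Add(258084, Add(-2, Mul(Rational(1, 2), 588))), Rational(1, 2)) = Pow(Add(258084, Add(-2, 294)), Rational(1, 2)) = Pow(Add(258084, 292), Rational(1, 2)) = Pow(258376, Rational(1, 2)) = Mul(2, Pow(64594, Rational(1, 2))) ≈ 508.31)
Pow(Add(Add(Function('R')(-538), L), P), -1) = Pow(Add(Add(-344, 28300), Mul(2, Pow(64594, Rational(1, 2)))), -1) = Pow(Add(27956, Mul(2, Pow(64594, Rational(1, 2)))), -1)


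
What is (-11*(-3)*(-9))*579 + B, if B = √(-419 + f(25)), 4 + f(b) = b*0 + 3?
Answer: -171963 + 2*I*√105 ≈ -1.7196e+5 + 20.494*I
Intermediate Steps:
f(b) = -1 (f(b) = -4 + (b*0 + 3) = -4 + (0 + 3) = -4 + 3 = -1)
B = 2*I*√105 (B = √(-419 - 1) = √(-420) = 2*I*√105 ≈ 20.494*I)
(-11*(-3)*(-9))*579 + B = (-11*(-3)*(-9))*579 + 2*I*√105 = (33*(-9))*579 + 2*I*√105 = -297*579 + 2*I*√105 = -171963 + 2*I*√105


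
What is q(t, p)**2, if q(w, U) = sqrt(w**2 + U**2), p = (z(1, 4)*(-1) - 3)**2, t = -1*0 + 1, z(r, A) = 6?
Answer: 6562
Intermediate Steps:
t = 1 (t = 0 + 1 = 1)
p = 81 (p = (6*(-1) - 3)**2 = (-6 - 3)**2 = (-9)**2 = 81)
q(w, U) = sqrt(U**2 + w**2)
q(t, p)**2 = (sqrt(81**2 + 1**2))**2 = (sqrt(6561 + 1))**2 = (sqrt(6562))**2 = 6562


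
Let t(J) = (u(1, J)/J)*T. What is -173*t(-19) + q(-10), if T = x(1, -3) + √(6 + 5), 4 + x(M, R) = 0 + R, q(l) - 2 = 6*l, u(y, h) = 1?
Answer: -2313/19 + 173*√11/19 ≈ -91.538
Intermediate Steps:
q(l) = 2 + 6*l
x(M, R) = -4 + R (x(M, R) = -4 + (0 + R) = -4 + R)
T = -7 + √11 (T = (-4 - 3) + √(6 + 5) = -7 + √11 ≈ -3.6834)
t(J) = (-7 + √11)/J (t(J) = (1/J)*(-7 + √11) = (-7 + √11)/J)
-173*t(-19) + q(-10) = -173*(-7 + √11)/(-19) + (2 + 6*(-10)) = -(-173)*(-7 + √11)/19 + (2 - 60) = -173*(7/19 - √11/19) - 58 = (-1211/19 + 173*√11/19) - 58 = -2313/19 + 173*√11/19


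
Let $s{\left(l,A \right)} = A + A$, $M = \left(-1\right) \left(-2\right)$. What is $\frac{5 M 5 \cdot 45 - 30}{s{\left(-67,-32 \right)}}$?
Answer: $- \frac{555}{16} \approx -34.688$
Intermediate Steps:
$M = 2$
$s{\left(l,A \right)} = 2 A$
$\frac{5 M 5 \cdot 45 - 30}{s{\left(-67,-32 \right)}} = \frac{5 \cdot 2 \cdot 5 \cdot 45 - 30}{2 \left(-32\right)} = \frac{10 \cdot 5 \cdot 45 - 30}{-64} = \left(50 \cdot 45 - 30\right) \left(- \frac{1}{64}\right) = \left(2250 - 30\right) \left(- \frac{1}{64}\right) = 2220 \left(- \frac{1}{64}\right) = - \frac{555}{16}$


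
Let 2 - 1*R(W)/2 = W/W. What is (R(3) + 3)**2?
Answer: 25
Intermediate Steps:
R(W) = 2 (R(W) = 4 - 2*W/W = 4 - 2*1 = 4 - 2 = 2)
(R(3) + 3)**2 = (2 + 3)**2 = 5**2 = 25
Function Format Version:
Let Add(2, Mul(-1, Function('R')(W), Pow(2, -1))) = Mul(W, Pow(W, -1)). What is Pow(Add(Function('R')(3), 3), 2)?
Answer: 25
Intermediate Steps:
Function('R')(W) = 2 (Function('R')(W) = Add(4, Mul(-2, Mul(W, Pow(W, -1)))) = Add(4, Mul(-2, 1)) = Add(4, -2) = 2)
Pow(Add(Function('R')(3), 3), 2) = Pow(Add(2, 3), 2) = Pow(5, 2) = 25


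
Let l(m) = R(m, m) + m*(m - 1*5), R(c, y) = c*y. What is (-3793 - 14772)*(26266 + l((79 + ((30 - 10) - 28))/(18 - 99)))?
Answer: -3200050219595/6561 ≈ -4.8774e+8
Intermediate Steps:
l(m) = m² + m*(-5 + m) (l(m) = m*m + m*(m - 1*5) = m² + m*(m - 5) = m² + m*(-5 + m))
(-3793 - 14772)*(26266 + l((79 + ((30 - 10) - 28))/(18 - 99))) = (-3793 - 14772)*(26266 + ((79 + ((30 - 10) - 28))/(18 - 99))*(-5 + 2*((79 + ((30 - 10) - 28))/(18 - 99)))) = -18565*(26266 + ((79 + (20 - 28))/(-81))*(-5 + 2*((79 + (20 - 28))/(-81)))) = -18565*(26266 + ((79 - 8)*(-1/81))*(-5 + 2*((79 - 8)*(-1/81)))) = -18565*(26266 + (71*(-1/81))*(-5 + 2*(71*(-1/81)))) = -18565*(26266 - 71*(-5 + 2*(-71/81))/81) = -18565*(26266 - 71*(-5 - 142/81)/81) = -18565*(26266 - 71/81*(-547/81)) = -18565*(26266 + 38837/6561) = -18565*172370063/6561 = -3200050219595/6561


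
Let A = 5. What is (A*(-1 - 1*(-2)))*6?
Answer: 30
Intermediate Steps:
(A*(-1 - 1*(-2)))*6 = (5*(-1 - 1*(-2)))*6 = (5*(-1 + 2))*6 = (5*1)*6 = 5*6 = 30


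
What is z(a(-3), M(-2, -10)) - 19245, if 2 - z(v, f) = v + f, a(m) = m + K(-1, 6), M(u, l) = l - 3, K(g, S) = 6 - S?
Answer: -19227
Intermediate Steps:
M(u, l) = -3 + l
a(m) = m (a(m) = m + (6 - 1*6) = m + (6 - 6) = m + 0 = m)
z(v, f) = 2 - f - v (z(v, f) = 2 - (v + f) = 2 - (f + v) = 2 + (-f - v) = 2 - f - v)
z(a(-3), M(-2, -10)) - 19245 = (2 - (-3 - 10) - 1*(-3)) - 19245 = (2 - 1*(-13) + 3) - 19245 = (2 + 13 + 3) - 19245 = 18 - 19245 = -19227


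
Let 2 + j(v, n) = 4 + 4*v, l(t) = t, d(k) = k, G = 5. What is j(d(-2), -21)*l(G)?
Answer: -30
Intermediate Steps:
j(v, n) = 2 + 4*v (j(v, n) = -2 + (4 + 4*v) = 2 + 4*v)
j(d(-2), -21)*l(G) = (2 + 4*(-2))*5 = (2 - 8)*5 = -6*5 = -30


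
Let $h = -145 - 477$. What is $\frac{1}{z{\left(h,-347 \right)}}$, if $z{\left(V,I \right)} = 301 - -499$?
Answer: $\frac{1}{800} \approx 0.00125$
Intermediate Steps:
$h = -622$
$z{\left(V,I \right)} = 800$ ($z{\left(V,I \right)} = 301 + 499 = 800$)
$\frac{1}{z{\left(h,-347 \right)}} = \frac{1}{800}$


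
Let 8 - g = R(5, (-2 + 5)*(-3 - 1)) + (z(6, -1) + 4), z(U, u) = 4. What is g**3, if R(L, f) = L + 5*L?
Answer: -27000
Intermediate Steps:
R(L, f) = 6*L
g = -30 (g = 8 - (6*5 + (4 + 4)) = 8 - (30 + 8) = 8 - 1*38 = 8 - 38 = -30)
g**3 = (-30)**3 = -27000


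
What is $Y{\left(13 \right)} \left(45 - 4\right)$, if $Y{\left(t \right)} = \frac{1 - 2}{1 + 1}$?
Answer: $- \frac{41}{2} \approx -20.5$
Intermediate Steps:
$Y{\left(t \right)} = - \frac{1}{2}$
$Y{\left(13 \right)} \left(45 - 4\right) = - \frac{45 - 4}{2} = \left(- \frac{1}{2}\right) 41 = - \frac{41}{2}$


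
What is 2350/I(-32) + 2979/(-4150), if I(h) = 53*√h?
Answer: -2979/4150 - 1175*I*√2/212 ≈ -0.71783 - 7.8382*I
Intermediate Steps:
2350/I(-32) + 2979/(-4150) = 2350/((53*√(-32))) + 2979/(-4150) = 2350/((53*(4*I*√2))) + 2979*(-1/4150) = 2350/((212*I*√2)) - 2979/4150 = 2350*(-I*√2/424) - 2979/4150 = -1175*I*√2/212 - 2979/4150 = -2979/4150 - 1175*I*√2/212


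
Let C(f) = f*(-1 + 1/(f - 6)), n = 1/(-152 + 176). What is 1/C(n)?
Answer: -3432/167 ≈ -20.551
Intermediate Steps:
n = 1/24 ≈ 0.041667
C(f) = f*(-1 + 1/(-6 + f))
1/C(n) = 1/((7 - 1*1/24)/(24*(-6 + 1/24))) = 1/((7 - 1/24)/(24*(-143/24))) = 1/((1/24)*(-24/143)*(167/24)) = 1/(-167/3432) = -3432/167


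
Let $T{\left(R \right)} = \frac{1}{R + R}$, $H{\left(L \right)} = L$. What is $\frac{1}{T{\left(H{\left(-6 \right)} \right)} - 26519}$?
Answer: $- \frac{12}{318229} \approx -3.7709 \cdot 10^{-5}$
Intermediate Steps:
$T{\left(R \right)} = \frac{1}{2 R}$
$\frac{1}{T{\left(H{\left(-6 \right)} \right)} - 26519} = \frac{1}{\frac{1}{2 \left(-6\right)} - 26519} = \frac{1}{\frac{1}{2} \left(- \frac{1}{6}\right) - 26519} = \frac{1}{- \frac{1}{12} - 26519} = \frac{1}{- \frac{318229}{12}} = - \frac{12}{318229}$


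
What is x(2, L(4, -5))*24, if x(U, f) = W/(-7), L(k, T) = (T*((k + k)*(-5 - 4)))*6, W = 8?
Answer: -192/7 ≈ -27.429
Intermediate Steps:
L(k, T) = -108*T*k (L(k, T) = (T*((2*k)*(-9)))*6 = (T*(-18*k))*6 = -18*T*k*6 = -108*T*k)
x(U, f) = -8/7 (x(U, f) = 8/(-7) = 8*(-1/7) = -8/7)
x(2, L(4, -5))*24 = -8/7*24 = -192/7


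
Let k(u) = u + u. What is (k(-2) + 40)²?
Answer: 1296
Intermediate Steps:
k(u) = 2*u
(k(-2) + 40)² = (2*(-2) + 40)² = (-4 + 40)² = 36² = 1296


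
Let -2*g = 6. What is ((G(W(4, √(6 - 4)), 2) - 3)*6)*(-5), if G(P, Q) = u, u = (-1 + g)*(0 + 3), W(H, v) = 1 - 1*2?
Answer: 450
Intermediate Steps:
W(H, v) = -1 (W(H, v) = 1 - 2 = -1)
g = -3 (g = -½*6 = -3)
u = -12 (u = (-1 - 3)*(0 + 3) = -4*3 = -12)
G(P, Q) = -12
((G(W(4, √(6 - 4)), 2) - 3)*6)*(-5) = ((-12 - 3)*6)*(-5) = -15*6*(-5) = -90*(-5) = 450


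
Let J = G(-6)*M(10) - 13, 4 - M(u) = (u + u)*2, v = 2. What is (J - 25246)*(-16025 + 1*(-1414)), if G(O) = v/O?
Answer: 440282433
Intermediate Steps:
M(u) = 4 - 4*u (M(u) = 4 - (u + u)*2 = 4 - 2*u*2 = 4 - 4*u)
G(O) = 2/O
J = -1 (J = (2/(-6))*(4 - 4*10) - 13 = (2*(-⅙))*(4 - 40) - 13 = -⅓*(-36) - 13 = 12 - 13 = -1)
(J - 25246)*(-16025 + 1*(-1414)) = (-1 - 25246)*(-16025 + 1*(-1414)) = -25247*(-16025 - 1414) = -25247*(-17439) = 440282433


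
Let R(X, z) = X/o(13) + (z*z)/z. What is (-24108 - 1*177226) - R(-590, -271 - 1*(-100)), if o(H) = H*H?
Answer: -33995957/169 ≈ -2.0116e+5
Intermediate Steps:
o(H) = H²
R(X, z) = z + X/169 (R(X, z) = X/(13²) + (z*z)/z = X/169 + z²/z = X*(1/169) + z = X/169 + z = z + X/169)
(-24108 - 1*177226) - R(-590, -271 - 1*(-100)) = (-24108 - 1*177226) - ((-271 - 1*(-100)) + (1/169)*(-590)) = (-24108 - 177226) - ((-271 + 100) - 590/169) = -201334 - (-171 - 590/169) = -201334 - 1*(-29489/169) = -201334 + 29489/169 = -33995957/169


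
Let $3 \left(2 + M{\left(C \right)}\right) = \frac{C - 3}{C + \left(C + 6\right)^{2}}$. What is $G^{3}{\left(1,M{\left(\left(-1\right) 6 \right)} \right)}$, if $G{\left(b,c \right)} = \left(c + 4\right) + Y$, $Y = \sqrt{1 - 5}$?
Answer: $- \frac{115}{8} + \frac{59 i}{2} \approx -14.375 + 29.5 i$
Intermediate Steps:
$Y = 2 i$ ($Y = \sqrt{-4} = 2 i \approx 2.0 i$)
$M{\left(C \right)} = -2 + \frac{-3 + C}{3 \left(C + \left(6 + C\right)^{2}\right)}$ ($M{\left(C \right)} = -2 + \frac{\left(C - 3\right) \frac{1}{C + \left(C + 6\right)^{2}}}{3} = -2 + \frac{\left(-3 + C\right) \frac{1}{C + \left(6 + C\right)^{2}}}{3} = -2 + \frac{\frac{1}{C + \left(6 + C\right)^{2}} \left(-3 + C\right)}{3} = -2 + \frac{-3 + C}{3 \left(C + \left(6 + C\right)^{2}\right)}$)
$G{\left(b,c \right)} = 4 + c + 2 i$ ($G{\left(b,c \right)} = \left(c + 4\right) + 2 i = \left(4 + c\right) + 2 i = 4 + c + 2 i$)
$G^{3}{\left(1,M{\left(\left(-1\right) 6 \right)} \right)} = \left(4 + \frac{-219 - 77 \left(\left(-1\right) 6\right) - 6 \left(\left(-1\right) 6\right)^{2}}{3 \left(36 + \left(\left(-1\right) 6\right)^{2} + 13 \left(\left(-1\right) 6\right)\right)} + 2 i\right)^{3} = \left(4 + \frac{-219 - -462 - 6 \left(-6\right)^{2}}{3 \left(36 + \left(-6\right)^{2} + 13 \left(-6\right)\right)} + 2 i\right)^{3} = \left(4 + \frac{-219 + 462 - 216}{3 \left(36 + 36 - 78\right)} + 2 i\right)^{3} = \left(4 + \frac{-219 + 462 - 216}{3 \left(-6\right)} + 2 i\right)^{3} = \left(4 + \frac{1}{3} \left(- \frac{1}{6}\right) 27 + 2 i\right)^{3} = \left(4 - \frac{3}{2} + 2 i\right)^{3} = \left(\frac{5}{2} + 2 i\right)^{3}$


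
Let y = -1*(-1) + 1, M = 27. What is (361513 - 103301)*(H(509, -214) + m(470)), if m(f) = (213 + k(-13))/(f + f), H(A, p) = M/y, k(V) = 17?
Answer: 166804952/47 ≈ 3.5490e+6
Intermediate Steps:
y = 2 (y = 1 + 1 = 2)
H(A, p) = 27/2
m(f) = 115/f (m(f) = (213 + 17)/(f + f) = 230/((2*f)) = 230*(1/(2*f)) = 115/f)
(361513 - 103301)*(H(509, -214) + m(470)) = (361513 - 103301)*(27/2 + 115/470) = 258212*(27/2 + 115*(1/470)) = 258212*(27/2 + 23/94) = 258212*(646/47) = 166804952/47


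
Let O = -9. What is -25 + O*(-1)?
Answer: -16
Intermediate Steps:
-25 + O*(-1) = -25 - 9*(-1) = -25 + 9 = -16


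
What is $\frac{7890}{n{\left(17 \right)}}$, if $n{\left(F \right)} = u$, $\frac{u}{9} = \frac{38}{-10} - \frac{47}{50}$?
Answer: $- \frac{131500}{711} \approx -184.95$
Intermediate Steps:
$u = - \frac{2133}{50}$ ($u = 9 \left(\frac{38}{-10} - \frac{47}{50}\right) = 9 \left(38 \left(- \frac{1}{10}\right) - \frac{47}{50}\right) = 9 \left(- \frac{19}{5} - \frac{47}{50}\right) = 9 \left(- \frac{237}{50}\right) = - \frac{2133}{50} \approx -42.66$)
$n{\left(F \right)} = - \frac{2133}{50}$
$\frac{7890}{n{\left(17 \right)}} = \frac{7890}{- \frac{2133}{50}} = 7890 \left(- \frac{50}{2133}\right) = - \frac{131500}{711}$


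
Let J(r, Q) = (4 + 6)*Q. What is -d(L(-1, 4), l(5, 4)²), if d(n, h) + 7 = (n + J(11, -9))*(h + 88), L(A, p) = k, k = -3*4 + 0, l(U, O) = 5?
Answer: 11533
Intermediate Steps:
k = -12 (k = -12 + 0 = -12)
J(r, Q) = 10*Q
L(A, p) = -12
d(n, h) = -7 + (-90 + n)*(88 + h) (d(n, h) = -7 + (n + 10*(-9))*(h + 88) = -7 + (n - 90)*(88 + h) = -7 + (-90 + n)*(88 + h))
-d(L(-1, 4), l(5, 4)²) = -(-7927 - 90*5² + 88*(-12) + 5²*(-12)) = -(-7927 - 90*25 - 1056 + 25*(-12)) = -(-7927 - 2250 - 1056 - 300) = -1*(-11533) = 11533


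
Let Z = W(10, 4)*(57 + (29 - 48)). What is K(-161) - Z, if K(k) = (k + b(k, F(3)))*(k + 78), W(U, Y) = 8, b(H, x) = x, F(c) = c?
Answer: 12810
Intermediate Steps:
K(k) = (3 + k)*(78 + k) (K(k) = (k + 3)*(k + 78) = (3 + k)*(78 + k))
Z = 304 (Z = 8*(57 + (29 - 48)) = 8*(57 - 19) = 8*38 = 304)
K(-161) - Z = (234 + (-161)**2 + 81*(-161)) - 1*304 = (234 + 25921 - 13041) - 304 = 13114 - 304 = 12810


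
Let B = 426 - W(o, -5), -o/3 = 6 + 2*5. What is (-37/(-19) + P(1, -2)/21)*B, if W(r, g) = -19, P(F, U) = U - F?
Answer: 106800/133 ≈ 803.01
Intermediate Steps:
o = -48 (o = -3*(6 + 2*5) = -3*(6 + 10) = -3*16 = -48)
B = 445 (B = 426 - 1*(-19) = 426 + 19 = 445)
(-37/(-19) + P(1, -2)/21)*B = (-37/(-19) + (-2 - 1*1)/21)*445 = (-37*(-1/19) + (-2 - 1)*(1/21))*445 = (37/19 - 3*1/21)*445 = (37/19 - ⅐)*445 = (240/133)*445 = 106800/133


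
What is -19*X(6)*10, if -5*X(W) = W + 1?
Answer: 266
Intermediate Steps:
X(W) = -⅕ - W/5 (X(W) = -(W + 1)/5 = -(1 + W)/5 = -⅕ - W/5)
-19*X(6)*10 = -19*(-⅕ - ⅕*6)*10 = -19*(-⅕ - 6/5)*10 = -19*(-7/5)*10 = (133/5)*10 = 266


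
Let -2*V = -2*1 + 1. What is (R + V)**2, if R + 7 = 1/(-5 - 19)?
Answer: 24649/576 ≈ 42.793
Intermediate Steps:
R = -169/24 (R = -7 + 1/(-5 - 19) = -7 + 1/(-24) = -7 - 1/24 = -169/24 ≈ -7.0417)
V = 1/2 (V = -(-2*1 + 1)/2 = -(-2 + 1)/2 = -1/2*(-1) = 1/2 ≈ 0.50000)
(R + V)**2 = (-169/24 + 1/2)**2 = (-157/24)**2 = 24649/576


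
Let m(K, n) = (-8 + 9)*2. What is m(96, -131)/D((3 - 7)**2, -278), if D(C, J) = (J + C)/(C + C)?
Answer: -32/131 ≈ -0.24427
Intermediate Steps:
m(K, n) = 2 (m(K, n) = 1*2 = 2)
D(C, J) = (C + J)/(2*C) (D(C, J) = (C + J)/((2*C)) = (C + J)*(1/(2*C)) = (C + J)/(2*C))
m(96, -131)/D((3 - 7)**2, -278) = 2/((((3 - 7)**2 - 278)/(2*((3 - 7)**2)))) = 2/((((-4)**2 - 278)/(2*((-4)**2)))) = 2/(((1/2)*(16 - 278)/16)) = 2/(((1/2)*(1/16)*(-262))) = 2/(-131/16) = 2*(-16/131) = -32/131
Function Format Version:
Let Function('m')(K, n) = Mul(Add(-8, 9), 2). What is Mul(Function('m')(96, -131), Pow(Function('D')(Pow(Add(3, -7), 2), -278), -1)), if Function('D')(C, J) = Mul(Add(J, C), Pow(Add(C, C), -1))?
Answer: Rational(-32, 131) ≈ -0.24427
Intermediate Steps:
Function('m')(K, n) = 2 (Function('m')(K, n) = Mul(1, 2) = 2)
Function('D')(C, J) = Mul(Rational(1, 2), Pow(C, -1), Add(C, J)) (Function('D')(C, J) = Mul(Add(C, J), Pow(Mul(2, C), -1)) = Mul(Add(C, J), Mul(Rational(1, 2), Pow(C, -1))) = Mul(Rational(1, 2), Pow(C, -1), Add(C, J)))
Mul(Function('m')(96, -131), Pow(Function('D')(Pow(Add(3, -7), 2), -278), -1)) = Mul(2, Pow(Mul(Rational(1, 2), Pow(Pow(Add(3, -7), 2), -1), Add(Pow(Add(3, -7), 2), -278)), -1)) = Mul(2, Pow(Mul(Rational(1, 2), Pow(Pow(-4, 2), -1), Add(Pow(-4, 2), -278)), -1)) = Mul(2, Pow(Mul(Rational(1, 2), Pow(16, -1), Add(16, -278)), -1)) = Mul(2, Pow(Mul(Rational(1, 2), Rational(1, 16), -262), -1)) = Mul(2, Pow(Rational(-131, 16), -1)) = Mul(2, Rational(-16, 131)) = Rational(-32, 131)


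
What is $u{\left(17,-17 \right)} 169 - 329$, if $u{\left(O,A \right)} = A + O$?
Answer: $-329$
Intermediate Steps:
$u{\left(17,-17 \right)} 169 - 329 = \left(-17 + 17\right) 169 - 329 = 0 \cdot 169 - 329 = 0 - 329 = -329$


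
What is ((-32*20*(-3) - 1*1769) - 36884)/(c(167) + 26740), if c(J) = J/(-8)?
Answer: -293864/213753 ≈ -1.3748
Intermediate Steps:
c(J) = -J/8 (c(J) = J*(-1/8) = -J/8)
((-32*20*(-3) - 1*1769) - 36884)/(c(167) + 26740) = ((-32*20*(-3) - 1*1769) - 36884)/(-1/8*167 + 26740) = ((-640*(-3) - 1769) - 36884)/(-167/8 + 26740) = ((1920 - 1769) - 36884)/(213753/8) = (151 - 36884)*(8/213753) = -36733*8/213753 = -293864/213753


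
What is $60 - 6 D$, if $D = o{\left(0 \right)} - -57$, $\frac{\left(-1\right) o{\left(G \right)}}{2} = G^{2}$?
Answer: $-282$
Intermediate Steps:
$o{\left(G \right)} = - 2 G^{2}$
$D = 57$ ($D = - 2 \cdot 0^{2} - -57 = \left(-2\right) 0 + 57 = 0 + 57 = 57$)
$60 - 6 D = 60 - 342 = -282$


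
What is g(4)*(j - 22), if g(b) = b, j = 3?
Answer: -76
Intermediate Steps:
g(4)*(j - 22) = 4*(3 - 22) = 4*(-19) = -76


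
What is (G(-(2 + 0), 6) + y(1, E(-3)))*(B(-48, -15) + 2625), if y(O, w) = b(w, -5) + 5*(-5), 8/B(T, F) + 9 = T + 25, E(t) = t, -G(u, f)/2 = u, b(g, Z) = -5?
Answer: -136487/2 ≈ -68244.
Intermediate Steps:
G(u, f) = -2*u
B(T, F) = 8/(16 + T) (B(T, F) = 8/(-9 + (T + 25)) = 8/(-9 + (25 + T)) = 8/(16 + T))
y(O, w) = -30 (y(O, w) = -5 + 5*(-5) = -5 - 25 = -30)
(G(-(2 + 0), 6) + y(1, E(-3)))*(B(-48, -15) + 2625) = (-(-2)*(2 + 0) - 30)*(8/(16 - 48) + 2625) = (-(-2)*2 - 30)*(8/(-32) + 2625) = (-2*(-2) - 30)*(8*(-1/32) + 2625) = (4 - 30)*(-¼ + 2625) = -26*10499/4 = -136487/2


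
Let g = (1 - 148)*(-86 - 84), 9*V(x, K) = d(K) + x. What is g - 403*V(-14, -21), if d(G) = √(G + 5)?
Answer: 230552/9 - 1612*I/9 ≈ 25617.0 - 179.11*I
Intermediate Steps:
d(G) = √(5 + G)
V(x, K) = x/9 + √(5 + K)/9 (V(x, K) = (√(5 + K) + x)/9 = (x + √(5 + K))/9 = x/9 + √(5 + K)/9)
g = 24990 (g = -147*(-170) = 24990)
g - 403*V(-14, -21) = 24990 - 403*((⅑)*(-14) + √(5 - 21)/9) = 24990 - 403*(-14/9 + √(-16)/9) = 24990 - 403*(-14/9 + (4*I)/9) = 24990 - 403*(-14/9 + 4*I/9) = 24990 + (5642/9 - 1612*I/9) = 230552/9 - 1612*I/9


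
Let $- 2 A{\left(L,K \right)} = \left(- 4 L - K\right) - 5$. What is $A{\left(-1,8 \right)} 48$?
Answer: $216$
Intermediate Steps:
$A{\left(L,K \right)} = \frac{5}{2} + \frac{K}{2} + 2 L$ ($A{\left(L,K \right)} = - \frac{\left(- 4 L - K\right) - 5}{2} = - \frac{\left(- K - 4 L\right) - 5}{2} = - \frac{-5 - K - 4 L}{2} = \frac{5}{2} + \frac{K}{2} + 2 L$)
$A{\left(-1,8 \right)} 48 = \left(\frac{5}{2} + \frac{1}{2} \cdot 8 + 2 \left(-1\right)\right) 48 = \left(\frac{5}{2} + 4 - 2\right) 48 = \frac{9}{2} \cdot 48 = 216$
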